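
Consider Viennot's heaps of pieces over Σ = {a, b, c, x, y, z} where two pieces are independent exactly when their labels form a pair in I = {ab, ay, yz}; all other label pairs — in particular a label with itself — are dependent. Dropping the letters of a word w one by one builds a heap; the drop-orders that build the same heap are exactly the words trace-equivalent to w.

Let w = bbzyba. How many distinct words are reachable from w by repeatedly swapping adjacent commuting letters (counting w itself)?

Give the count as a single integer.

5

0(b) covers ∅
1(b) covers 0:b
2(z) covers 1:b
3(y) covers 1:b
4(b) covers 2:z, 3:y
5(a) covers 2:z
floor of heap: 0:b
completions by unplaced set U, small U first (add the entries for U minus each lowest piece of U):
  |U|=1: {4}:1  {5}:1
  |U|=2: {3,4}:1  {4,5}:2
  |U|=3: {2,4,5}:2  {3,4,5}:3
  |U|=4: {2,3,4,5}:5
  start at 0(b): 5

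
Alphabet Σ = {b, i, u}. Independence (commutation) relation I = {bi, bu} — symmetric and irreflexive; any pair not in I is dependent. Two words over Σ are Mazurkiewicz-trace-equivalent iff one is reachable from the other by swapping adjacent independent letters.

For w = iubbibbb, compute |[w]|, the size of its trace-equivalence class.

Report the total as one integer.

piece 0:i — minimal
piece 1:u rests on {0:i}
piece 2:b — minimal
piece 3:b rests on {2:b}
piece 4:i rests on {1:u}
piece 5:b rests on {3:b}
piece 6:b rests on {5:b}
piece 7:b rests on {6:b}
minimal pieces: {0:i, 2:b}
ways to finish when only these pieces remain (= sum over removing one remaining piece with nothing left below it):
  1 left: {4}→1  {7}→1
  2 left: {1,4}→1  {4,7}→2  {6,7}→1
  3 left: {0,1,4}→1  {1,4,7}→3  {4,6,7}→3  {5,6,7}→1
  4 left: {0,1,4,7}→4  {1,4,6,7}→6  {3,5,6,7}→1  {4,5,6,7}→4
  5 left: {0,1,4,6,7}→10  {1,4,5,6,7}→10  {2,3,5,6,7}→1  {3,4,5,6,7}→5
  6 left: {0,1,4,5,6,7}→20  {1,3,4,5,6,7}→15  {2,3,4,5,6,7}→6
  placing 0:i first → 21 extensions
  placing 2:b first → 35 extensions
total linear extensions = 56

56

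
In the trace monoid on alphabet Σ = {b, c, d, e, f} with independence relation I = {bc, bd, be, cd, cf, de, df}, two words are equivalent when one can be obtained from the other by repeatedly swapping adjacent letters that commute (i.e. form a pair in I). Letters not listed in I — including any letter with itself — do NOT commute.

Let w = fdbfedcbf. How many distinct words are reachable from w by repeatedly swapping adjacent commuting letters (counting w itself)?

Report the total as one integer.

180

piece 0:f — minimal
piece 1:d — minimal
piece 2:b rests on {0:f}
piece 3:f rests on {2:b}
piece 4:e rests on {3:f}
piece 5:d rests on {1:d}
piece 6:c rests on {4:e}
piece 7:b rests on {3:f}
piece 8:f rests on {4:e, 7:b}
minimal pieces: {0:f, 1:d}
ways to finish when only these pieces remain (= sum over removing one remaining piece with nothing left below it):
  1 left: {5}→1  {6}→1  {8}→1
  2 left: {1,5}→1  {5,6}→2  {5,8}→2  {6,8}→2  {7,8}→1
  3 left: {1,5,6}→3  {1,5,8}→3  {4,6,8}→2  {5,6,8}→6  {5,7,8}→3  {6,7,8}→3
  4 left: {1,5,6,8}→12  {1,5,7,8}→6  {4,5,6,8}→8  {4,6,7,8}→5  {5,6,7,8}→12
  5 left: {1,4,5,6,8}→20  {1,5,6,7,8}→30  {3,4,6,7,8}→5  {4,5,6,7,8}→25
  6 left: {1,4,5,6,7,8}→75  {2,3,4,6,7,8}→5  {3,4,5,6,7,8}→30
  7 left: {0,2,3,4,6,7,8}→5  {1,3,4,5,6,7,8}→105  {2,3,4,5,6,7,8}→35
  placing 0:f first → 140 extensions
  placing 1:d first → 40 extensions
total linear extensions = 180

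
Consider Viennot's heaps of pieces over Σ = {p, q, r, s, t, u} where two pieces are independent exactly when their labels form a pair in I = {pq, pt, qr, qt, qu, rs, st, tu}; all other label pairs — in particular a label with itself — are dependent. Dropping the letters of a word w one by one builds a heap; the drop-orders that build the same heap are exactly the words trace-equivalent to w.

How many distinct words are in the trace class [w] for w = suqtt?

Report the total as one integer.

20

#0=s has no predecessor
#1=u depends on [0:s]
#2=q depends on [0:s]
#3=t has no predecessor
#4=t depends on [3:t]
sources: [0:s, 3:t]
N(rest) = Σ N(rest − s) over sources s of rest; N(one piece) = 1:
  size 1 → [1]=1  [2]=1  [4]=1
  size 2 → [1,2]=2  [1,4]=2  [2,4]=2  [3,4]=1
  size 3 → [0,1,2]=2  [1,2,4]=6  [1,3,4]=3  [2,3,4]=3
  first=0(s) contributes 12
  first=3(t) contributes 8
|[w]| = 20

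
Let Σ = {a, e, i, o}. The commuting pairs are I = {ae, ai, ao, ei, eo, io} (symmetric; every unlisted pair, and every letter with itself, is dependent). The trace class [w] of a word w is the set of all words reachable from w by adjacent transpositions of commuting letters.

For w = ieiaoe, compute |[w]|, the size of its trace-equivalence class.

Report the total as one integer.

piece 0:i — minimal
piece 1:e — minimal
piece 2:i rests on {0:i}
piece 3:a — minimal
piece 4:o — minimal
piece 5:e rests on {1:e}
minimal pieces: {0:i, 1:e, 3:a, 4:o}
ways to finish when only these pieces remain (= sum over removing one remaining piece with nothing left below it):
  1 left: {2}→1  {3}→1  {4}→1  {5}→1
  2 left: {0,2}→1  {1,5}→1  {2,3}→2  {2,4}→2  {2,5}→2  {3,4}→2  {3,5}→2  {4,5}→2
  3 left: {0,2,3}→3  {0,2,4}→3  {0,2,5}→3  {1,2,5}→3  {1,3,5}→3  {1,4,5}→3  {2,3,4}→6  {2,3,5}→6  {2,4,5}→6  {3,4,5}→6
  4 left: {0,1,2,5}→6  {0,2,3,4}→12  {0,2,3,5}→12  {0,2,4,5}→12  {1,2,3,5}→12  {1,2,4,5}→12  {1,3,4,5}→12  {2,3,4,5}→24
  placing 0:i first → 60 extensions
  placing 1:e first → 60 extensions
  placing 3:a first → 30 extensions
  placing 4:o first → 30 extensions
total linear extensions = 180

180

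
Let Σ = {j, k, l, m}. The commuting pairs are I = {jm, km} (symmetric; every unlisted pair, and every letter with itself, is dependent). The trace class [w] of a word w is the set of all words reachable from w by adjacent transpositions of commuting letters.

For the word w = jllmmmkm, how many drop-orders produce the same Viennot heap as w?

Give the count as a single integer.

piece 0:j — minimal
piece 1:l rests on {0:j}
piece 2:l rests on {1:l}
piece 3:m rests on {2:l}
piece 4:m rests on {3:m}
piece 5:m rests on {4:m}
piece 6:k rests on {2:l}
piece 7:m rests on {5:m}
minimal pieces: {0:j}
ways to finish when only these pieces remain (= sum over removing one remaining piece with nothing left below it):
  1 left: {6}→1  {7}→1
  2 left: {5,7}→1  {6,7}→2
  3 left: {4,5,7}→1  {5,6,7}→3
  4 left: {3,4,5,7}→1  {4,5,6,7}→4
  5 left: {3,4,5,6,7}→5
  6 left: {2,3,4,5,6,7}→5
  placing 0:j first → 5 extensions

5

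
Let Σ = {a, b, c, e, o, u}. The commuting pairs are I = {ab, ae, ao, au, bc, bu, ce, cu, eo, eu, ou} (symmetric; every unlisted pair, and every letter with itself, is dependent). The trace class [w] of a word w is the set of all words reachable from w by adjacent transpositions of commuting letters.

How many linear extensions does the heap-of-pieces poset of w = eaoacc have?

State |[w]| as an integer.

piece 0:e — minimal
piece 1:a — minimal
piece 2:o — minimal
piece 3:a rests on {1:a}
piece 4:c rests on {2:o, 3:a}
piece 5:c rests on {4:c}
minimal pieces: {0:e, 1:a, 2:o}
ways to finish when only these pieces remain (= sum over removing one remaining piece with nothing left below it):
  1 left: {0}→1  {5}→1
  2 left: {0,5}→2  {4,5}→1
  3 left: {0,4,5}→3  {2,4,5}→1  {3,4,5}→1
  4 left: {0,2,4,5}→4  {0,3,4,5}→4  {1,3,4,5}→1  {2,3,4,5}→2
  placing 0:e first → 3 extensions
  placing 1:a first → 10 extensions
  placing 2:o first → 5 extensions
total linear extensions = 18

18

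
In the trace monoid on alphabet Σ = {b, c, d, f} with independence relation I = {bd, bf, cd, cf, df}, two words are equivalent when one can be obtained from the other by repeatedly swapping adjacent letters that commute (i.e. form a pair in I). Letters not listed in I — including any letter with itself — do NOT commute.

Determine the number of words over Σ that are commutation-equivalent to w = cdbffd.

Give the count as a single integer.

piece 0:c — minimal
piece 1:d — minimal
piece 2:b rests on {0:c}
piece 3:f — minimal
piece 4:f rests on {3:f}
piece 5:d rests on {1:d}
minimal pieces: {0:c, 1:d, 3:f}
ways to finish when only these pieces remain (= sum over removing one remaining piece with nothing left below it):
  1 left: {2}→1  {4}→1  {5}→1
  2 left: {0,2}→1  {1,5}→1  {2,4}→2  {2,5}→2  {3,4}→1  {4,5}→2
  3 left: {0,2,4}→3  {0,2,5}→3  {1,2,5}→3  {1,4,5}→3  {2,3,4}→3  {2,4,5}→6  {3,4,5}→3
  4 left: {0,1,2,5}→6  {0,2,3,4}→6  {0,2,4,5}→12  {1,2,4,5}→12  {1,3,4,5}→6  {2,3,4,5}→12
  placing 0:c first → 30 extensions
  placing 1:d first → 30 extensions
  placing 3:f first → 30 extensions
total linear extensions = 90

90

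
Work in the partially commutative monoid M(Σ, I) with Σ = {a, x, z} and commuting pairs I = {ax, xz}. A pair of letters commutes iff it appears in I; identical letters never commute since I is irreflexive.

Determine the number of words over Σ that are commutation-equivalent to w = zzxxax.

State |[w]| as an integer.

piece 0:z — minimal
piece 1:z rests on {0:z}
piece 2:x — minimal
piece 3:x rests on {2:x}
piece 4:a rests on {1:z}
piece 5:x rests on {3:x}
minimal pieces: {0:z, 2:x}
ways to finish when only these pieces remain (= sum over removing one remaining piece with nothing left below it):
  1 left: {4}→1  {5}→1
  2 left: {1,4}→1  {3,5}→1  {4,5}→2
  3 left: {0,1,4}→1  {1,4,5}→3  {2,3,5}→1  {3,4,5}→3
  4 left: {0,1,4,5}→4  {1,3,4,5}→6  {2,3,4,5}→4
  placing 0:z first → 10 extensions
  placing 2:x first → 10 extensions
total linear extensions = 20

20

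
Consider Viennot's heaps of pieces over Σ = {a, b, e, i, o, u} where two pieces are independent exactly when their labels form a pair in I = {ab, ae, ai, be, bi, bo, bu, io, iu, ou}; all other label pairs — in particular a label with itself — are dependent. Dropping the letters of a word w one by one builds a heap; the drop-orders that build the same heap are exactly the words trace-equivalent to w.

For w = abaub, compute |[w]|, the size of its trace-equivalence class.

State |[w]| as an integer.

0(a) covers ∅
1(b) covers ∅
2(a) covers 0:a
3(u) covers 2:a
4(b) covers 1:b
floor of heap: 0:a, 1:b
completions by unplaced set U, small U first (add the entries for U minus each lowest piece of U):
  |U|=1: {3}:1  {4}:1
  |U|=2: {1,4}:1  {2,3}:1  {3,4}:2
  |U|=3: {0,2,3}:1  {1,3,4}:3  {2,3,4}:3
  start at 0(a): 6
  start at 1(b): 4
sum over floor = 10

10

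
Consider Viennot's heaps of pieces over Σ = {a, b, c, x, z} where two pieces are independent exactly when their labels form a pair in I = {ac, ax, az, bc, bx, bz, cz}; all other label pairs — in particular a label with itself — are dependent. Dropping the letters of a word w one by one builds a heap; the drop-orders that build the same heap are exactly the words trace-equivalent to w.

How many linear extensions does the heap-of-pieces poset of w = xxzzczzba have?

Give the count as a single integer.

180

drop 0:x onto floor
drop 1:x onto {0:x}
drop 2:z onto {1:x}
drop 3:z onto {2:z}
drop 4:c onto {1:x}
drop 5:z onto {3:z}
drop 6:z onto {5:z}
drop 7:b onto floor
drop 8:a onto {7:b}
ground layer = {0:x, 7:b}
drop-orders for the pieces not yet dropped (sum over which currently-grounded one goes next):
  1 to go: {4} 1  {6} 1  {8} 1
  2 to go: {4,6} 2  {4,8} 2  {5,6} 1  {6,8} 2  {7,8} 1
  3 to go: {3,5,6} 1  {4,5,6} 3  {4,6,8} 6  {4,7,8} 3  {5,6,8} 3  {6,7,8} 3
  4 to go: {2,3,5,6} 1  {3,4,5,6} 4  {3,5,6,8} 4  {4,5,6,8} 12  {4,6,7,8} 12  {5,6,7,8} 6
  5 to go: {2,3,4,5,6} 5  {2,3,5,6,8} 5  {3,4,5,6,8} 20  {3,5,6,7,8} 10  {4,5,6,7,8} 30
  6 to go: {1,2,3,4,5,6} 5  {2,3,4,5,6,8} 30  {2,3,5,6,7,8} 15  {3,4,5,6,7,8} 60
  7 to go: {0,1,2,3,4,5,6} 5  {1,2,3,4,5,6,8} 35  {2,3,4,5,6,7,8} 105
  if 0:x drops first: 140 orders
  if 7:b drops first: 40 orders
heap linearizations: 180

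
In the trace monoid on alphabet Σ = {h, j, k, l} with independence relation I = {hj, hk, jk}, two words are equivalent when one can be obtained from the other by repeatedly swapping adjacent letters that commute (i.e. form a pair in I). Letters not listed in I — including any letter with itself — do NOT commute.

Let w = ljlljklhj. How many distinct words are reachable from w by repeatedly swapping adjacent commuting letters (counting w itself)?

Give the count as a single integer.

4

drop 0:l onto floor
drop 1:j onto {0:l}
drop 2:l onto {1:j}
drop 3:l onto {2:l}
drop 4:j onto {3:l}
drop 5:k onto {3:l}
drop 6:l onto {4:j, 5:k}
drop 7:h onto {6:l}
drop 8:j onto {6:l}
ground layer = {0:l}
drop-orders for the pieces not yet dropped (sum over which currently-grounded one goes next):
  1 to go: {7} 1  {8} 1
  2 to go: {7,8} 2
  3 to go: {6,7,8} 2
  4 to go: {4,6,7,8} 2  {5,6,7,8} 2
  5 to go: {4,5,6,7,8} 4
  6 to go: {3,4,5,6,7,8} 4
  7 to go: {2,3,4,5,6,7,8} 4
  if 0:l drops first: 4 orders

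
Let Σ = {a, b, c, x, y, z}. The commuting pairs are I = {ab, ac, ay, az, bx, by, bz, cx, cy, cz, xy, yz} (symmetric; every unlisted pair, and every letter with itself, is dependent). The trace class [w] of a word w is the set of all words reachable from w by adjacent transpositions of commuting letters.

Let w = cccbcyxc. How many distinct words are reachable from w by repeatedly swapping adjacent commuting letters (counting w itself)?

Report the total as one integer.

0(c) covers ∅
1(c) covers 0:c
2(c) covers 1:c
3(b) covers 2:c
4(c) covers 3:b
5(y) covers ∅
6(x) covers ∅
7(c) covers 4:c
floor of heap: 0:c, 5:y, 6:x
completions by unplaced set U, small U first (add the entries for U minus each lowest piece of U):
  |U|=1: {5}:1  {6}:1  {7}:1
  |U|=2: {4,7}:1  {5,6}:2  {5,7}:2  {6,7}:2
  |U|=3: {3,4,7}:1  {4,5,7}:3  {4,6,7}:3  {5,6,7}:6
  |U|=4: {2,3,4,7}:1  {3,4,5,7}:4  {3,4,6,7}:4  {4,5,6,7}:12
  |U|=5: {1,2,3,4,7}:1  {2,3,4,5,7}:5  {2,3,4,6,7}:5  {3,4,5,6,7}:20
  |U|=6: {0,1,2,3,4,7}:1  {1,2,3,4,5,7}:6  {1,2,3,4,6,7}:6  {2,3,4,5,6,7}:30
  start at 0(c): 42
  start at 5(y): 7
  start at 6(x): 7
sum over floor = 56

56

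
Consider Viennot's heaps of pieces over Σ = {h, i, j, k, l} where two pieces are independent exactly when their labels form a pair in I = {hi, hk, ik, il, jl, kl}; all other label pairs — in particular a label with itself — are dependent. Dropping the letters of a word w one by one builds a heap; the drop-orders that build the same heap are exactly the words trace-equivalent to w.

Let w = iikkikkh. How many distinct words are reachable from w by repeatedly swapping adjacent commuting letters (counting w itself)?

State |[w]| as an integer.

#0=i has no predecessor
#1=i depends on [0:i]
#2=k has no predecessor
#3=k depends on [2:k]
#4=i depends on [1:i]
#5=k depends on [3:k]
#6=k depends on [5:k]
#7=h has no predecessor
sources: [0:i, 2:k, 7:h]
N(rest) = Σ N(rest − s) over sources s of rest; N(one piece) = 1:
  size 1 → [4]=1  [6]=1  [7]=1
  size 2 → [1,4]=1  [4,6]=2  [4,7]=2  [5,6]=1  [6,7]=2
  size 3 → [0,1,4]=1  [1,4,6]=3  [1,4,7]=3  [3,5,6]=1  [4,5,6]=3  [4,6,7]=6  [5,6,7]=3
  size 4 → [0,1,4,6]=4  [0,1,4,7]=4  [1,4,5,6]=6  [1,4,6,7]=12  [2,3,5,6]=1  [3,4,5,6]=4  [3,5,6,7]=4  [4,5,6,7]=12
  size 5 → [0,1,4,5,6]=10  [0,1,4,6,7]=20  [1,3,4,5,6]=10  [1,4,5,6,7]=30  [2,3,4,5,6]=5  [2,3,5,6,7]=5  [3,4,5,6,7]=20
  size 6 → [0,1,3,4,5,6]=20  [0,1,4,5,6,7]=60  [1,2,3,4,5,6]=15  [1,3,4,5,6,7]=60  [2,3,4,5,6,7]=30
  first=0(i) contributes 105
  first=2(k) contributes 140
  first=7(h) contributes 35
|[w]| = 280

280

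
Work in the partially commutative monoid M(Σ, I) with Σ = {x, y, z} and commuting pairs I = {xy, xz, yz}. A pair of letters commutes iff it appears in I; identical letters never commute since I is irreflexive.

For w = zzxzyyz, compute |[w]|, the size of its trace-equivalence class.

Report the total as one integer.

0(z) covers ∅
1(z) covers 0:z
2(x) covers ∅
3(z) covers 1:z
4(y) covers ∅
5(y) covers 4:y
6(z) covers 3:z
floor of heap: 0:z, 2:x, 4:y
completions by unplaced set U, small U first (add the entries for U minus each lowest piece of U):
  |U|=1: {2}:1  {5}:1  {6}:1
  |U|=2: {2,5}:2  {2,6}:2  {3,6}:1  {4,5}:1  {5,6}:2
  |U|=3: {1,3,6}:1  {2,3,6}:3  {2,4,5}:3  {2,5,6}:6  {3,5,6}:3  {4,5,6}:3
  |U|=4: {0,1,3,6}:1  {1,2,3,6}:4  {1,3,5,6}:4  {2,3,5,6}:12  {2,4,5,6}:12  {3,4,5,6}:6
  |U|=5: {0,1,2,3,6}:5  {0,1,3,5,6}:5  {1,2,3,5,6}:20  {1,3,4,5,6}:10  {2,3,4,5,6}:30
  start at 0(z): 60
  start at 2(x): 15
  start at 4(y): 30
sum over floor = 105

105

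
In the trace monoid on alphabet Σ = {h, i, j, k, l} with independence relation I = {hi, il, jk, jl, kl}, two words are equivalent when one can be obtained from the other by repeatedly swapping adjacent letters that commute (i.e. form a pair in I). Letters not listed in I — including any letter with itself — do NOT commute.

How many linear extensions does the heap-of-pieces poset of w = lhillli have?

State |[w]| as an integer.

drop 0:l onto floor
drop 1:h onto {0:l}
drop 2:i onto floor
drop 3:l onto {1:h}
drop 4:l onto {3:l}
drop 5:l onto {4:l}
drop 6:i onto {2:i}
ground layer = {0:l, 2:i}
drop-orders for the pieces not yet dropped (sum over which currently-grounded one goes next):
  1 to go: {5} 1  {6} 1
  2 to go: {2,6} 1  {4,5} 1  {5,6} 2
  3 to go: {2,5,6} 3  {3,4,5} 1  {4,5,6} 3
  4 to go: {1,3,4,5} 1  {2,4,5,6} 6  {3,4,5,6} 4
  5 to go: {0,1,3,4,5} 1  {1,3,4,5,6} 5  {2,3,4,5,6} 10
  if 0:l drops first: 15 orders
  if 2:i drops first: 6 orders
heap linearizations: 21

21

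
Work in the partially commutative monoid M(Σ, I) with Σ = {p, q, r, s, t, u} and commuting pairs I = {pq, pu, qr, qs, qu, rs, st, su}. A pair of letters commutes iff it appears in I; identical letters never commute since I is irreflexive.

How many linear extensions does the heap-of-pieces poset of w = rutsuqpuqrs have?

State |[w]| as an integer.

1015

piece 0:r — minimal
piece 1:u rests on {0:r}
piece 2:t rests on {1:u}
piece 3:s — minimal
piece 4:u rests on {2:t}
piece 5:q rests on {2:t}
piece 6:p rests on {2:t, 3:s}
piece 7:u rests on {4:u}
piece 8:q rests on {5:q}
piece 9:r rests on {6:p, 7:u}
piece 10:s rests on {6:p}
minimal pieces: {0:r, 3:s}
ways to finish when only these pieces remain (= sum over removing one remaining piece with nothing left below it):
  1 left: {8}→1  {9}→1  {10}→1
  2 left: {5,8}→1  {7,9}→1  {8,9}→2  {8,10}→2  {9,10}→2
  3 left: {4,7,9}→1  {5,8,9}→3  {5,8,10}→3  {6,9,10}→2  {7,8,9}→3  {7,9,10}→3  {8,9,10}→6
  4 left: {3,6,9,10}→2  {4,7,8,9}→4  {4,7,9,10}→4  {5,7,8,9}→6  {5,8,9,10}→12  {6,7,9,10}→5  {6,8,9,10}→8  {7,8,9,10}→12
  5 left: {3,6,7,9,10}→7  {3,6,8,9,10}→10  {4,5,7,8,9}→10  {4,6,7,9,10}→9  {4,7,8,9,10}→20  {5,6,8,9,10}→20  {5,7,8,9,10}→30  {6,7,8,9,10}→25
  6 left: {3,4,6,7,9,10}→16  {3,5,6,8,9,10}→30  {3,6,7,8,9,10}→42  {4,5,7,8,9,10}→60  {4,6,7,8,9,10}→54  {5,6,7,8,9,10}→75
  7 left: {3,4,6,7,8,9,10}→112  {3,5,6,7,8,9,10}→147  {4,5,6,7,8,9,10}→189
  8 left: {2,4,5,6,7,8,9,10}→189  {3,4,5,6,7,8,9,10}→448
  9 left: {1,2,4,5,6,7,8,9,10}→189  {2,3,4,5,6,7,8,9,10}→637
  placing 0:r first → 826 extensions
  placing 3:s first → 189 extensions
total linear extensions = 1015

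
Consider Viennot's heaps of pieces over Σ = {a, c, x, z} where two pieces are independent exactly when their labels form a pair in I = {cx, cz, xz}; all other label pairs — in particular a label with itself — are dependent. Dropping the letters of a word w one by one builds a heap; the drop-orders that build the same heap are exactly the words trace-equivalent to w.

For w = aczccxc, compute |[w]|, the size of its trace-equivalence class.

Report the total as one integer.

30

0(a) covers ∅
1(c) covers 0:a
2(z) covers 0:a
3(c) covers 1:c
4(c) covers 3:c
5(x) covers 0:a
6(c) covers 4:c
floor of heap: 0:a
completions by unplaced set U, small U first (add the entries for U minus each lowest piece of U):
  |U|=1: {2}:1  {5}:1  {6}:1
  |U|=2: {2,5}:2  {2,6}:2  {4,6}:1  {5,6}:2
  |U|=3: {2,4,6}:3  {2,5,6}:6  {3,4,6}:1  {4,5,6}:3
  |U|=4: {1,3,4,6}:1  {2,3,4,6}:4  {2,4,5,6}:12  {3,4,5,6}:4
  |U|=5: {1,2,3,4,6}:5  {1,3,4,5,6}:5  {2,3,4,5,6}:20
  start at 0(a): 30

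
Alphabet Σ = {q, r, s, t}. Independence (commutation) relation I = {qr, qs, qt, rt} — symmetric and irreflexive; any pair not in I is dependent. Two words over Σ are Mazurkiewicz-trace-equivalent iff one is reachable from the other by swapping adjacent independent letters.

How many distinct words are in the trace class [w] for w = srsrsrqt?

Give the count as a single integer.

16

0(s) covers ∅
1(r) covers 0:s
2(s) covers 1:r
3(r) covers 2:s
4(s) covers 3:r
5(r) covers 4:s
6(q) covers ∅
7(t) covers 4:s
floor of heap: 0:s, 6:q
completions by unplaced set U, small U first (add the entries for U minus each lowest piece of U):
  |U|=1: {5}:1  {6}:1  {7}:1
  |U|=2: {5,6}:2  {5,7}:2  {6,7}:2
  |U|=3: {4,5,7}:2  {5,6,7}:6
  |U|=4: {3,4,5,7}:2  {4,5,6,7}:8
  |U|=5: {2,3,4,5,7}:2  {3,4,5,6,7}:10
  |U|=6: {1,2,3,4,5,7}:2  {2,3,4,5,6,7}:12
  start at 0(s): 14
  start at 6(q): 2
sum over floor = 16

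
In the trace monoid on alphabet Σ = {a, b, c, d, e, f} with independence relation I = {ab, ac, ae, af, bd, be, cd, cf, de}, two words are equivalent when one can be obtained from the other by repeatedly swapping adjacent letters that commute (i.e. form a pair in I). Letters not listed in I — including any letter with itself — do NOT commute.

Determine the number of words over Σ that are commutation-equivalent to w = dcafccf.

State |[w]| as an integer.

#0=d has no predecessor
#1=c has no predecessor
#2=a depends on [0:d]
#3=f depends on [0:d]
#4=c depends on [1:c]
#5=c depends on [4:c]
#6=f depends on [3:f]
sources: [0:d, 1:c]
N(rest) = Σ N(rest − s) over sources s of rest; N(one piece) = 1:
  size 1 → [2]=1  [5]=1  [6]=1
  size 2 → [2,5]=2  [2,6]=2  [3,6]=1  [4,5]=1  [5,6]=2
  size 3 → [1,4,5]=1  [2,3,6]=3  [2,4,5]=3  [2,5,6]=6  [3,5,6]=3  [4,5,6]=3
  size 4 → [0,2,3,6]=3  [1,2,4,5]=4  [1,4,5,6]=4  [2,3,5,6]=12  [2,4,5,6]=12  [3,4,5,6]=6
  size 5 → [0,2,3,5,6]=15  [1,2,4,5,6]=20  [1,3,4,5,6]=10  [2,3,4,5,6]=30
  first=0(d) contributes 60
  first=1(c) contributes 45
|[w]| = 105

105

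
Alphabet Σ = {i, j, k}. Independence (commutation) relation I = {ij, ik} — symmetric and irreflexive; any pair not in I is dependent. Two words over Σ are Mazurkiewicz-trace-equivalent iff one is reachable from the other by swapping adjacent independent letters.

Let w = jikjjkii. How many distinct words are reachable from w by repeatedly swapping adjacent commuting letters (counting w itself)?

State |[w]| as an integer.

drop 0:j onto floor
drop 1:i onto floor
drop 2:k onto {0:j}
drop 3:j onto {2:k}
drop 4:j onto {3:j}
drop 5:k onto {4:j}
drop 6:i onto {1:i}
drop 7:i onto {6:i}
ground layer = {0:j, 1:i}
drop-orders for the pieces not yet dropped (sum over which currently-grounded one goes next):
  1 to go: {5} 1  {7} 1
  2 to go: {4,5} 1  {5,7} 2  {6,7} 1
  3 to go: {1,6,7} 1  {3,4,5} 1  {4,5,7} 3  {5,6,7} 3
  4 to go: {1,5,6,7} 4  {2,3,4,5} 1  {3,4,5,7} 4  {4,5,6,7} 6
  5 to go: {0,2,3,4,5} 1  {1,4,5,6,7} 10  {2,3,4,5,7} 5  {3,4,5,6,7} 10
  6 to go: {0,2,3,4,5,7} 6  {1,3,4,5,6,7} 20  {2,3,4,5,6,7} 15
  if 0:j drops first: 35 orders
  if 1:i drops first: 21 orders
heap linearizations: 56

56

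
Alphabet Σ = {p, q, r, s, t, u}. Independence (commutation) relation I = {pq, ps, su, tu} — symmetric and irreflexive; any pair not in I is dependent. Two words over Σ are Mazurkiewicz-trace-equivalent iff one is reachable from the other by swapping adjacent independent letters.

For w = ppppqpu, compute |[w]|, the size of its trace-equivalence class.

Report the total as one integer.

0(p) covers ∅
1(p) covers 0:p
2(p) covers 1:p
3(p) covers 2:p
4(q) covers ∅
5(p) covers 3:p
6(u) covers 4:q, 5:p
floor of heap: 0:p, 4:q
completions by unplaced set U, small U first (add the entries for U minus each lowest piece of U):
  |U|=1: {6}:1
  |U|=2: {4,6}:1  {5,6}:1
  |U|=3: {3,5,6}:1  {4,5,6}:2
  |U|=4: {2,3,5,6}:1  {3,4,5,6}:3
  |U|=5: {1,2,3,5,6}:1  {2,3,4,5,6}:4
  start at 0(p): 5
  start at 4(q): 1
sum over floor = 6

6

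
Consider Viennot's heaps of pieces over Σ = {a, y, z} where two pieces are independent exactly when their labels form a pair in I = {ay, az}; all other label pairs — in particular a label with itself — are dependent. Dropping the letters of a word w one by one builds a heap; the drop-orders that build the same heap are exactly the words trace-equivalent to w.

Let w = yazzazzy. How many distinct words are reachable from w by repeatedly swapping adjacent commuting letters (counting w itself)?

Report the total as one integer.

#0=y has no predecessor
#1=a has no predecessor
#2=z depends on [0:y]
#3=z depends on [2:z]
#4=a depends on [1:a]
#5=z depends on [3:z]
#6=z depends on [5:z]
#7=y depends on [6:z]
sources: [0:y, 1:a]
N(rest) = Σ N(rest − s) over sources s of rest; N(one piece) = 1:
  size 1 → [4]=1  [7]=1
  size 2 → [1,4]=1  [4,7]=2  [6,7]=1
  size 3 → [1,4,7]=3  [4,6,7]=3  [5,6,7]=1
  size 4 → [1,4,6,7]=6  [3,5,6,7]=1  [4,5,6,7]=4
  size 5 → [1,4,5,6,7]=10  [2,3,5,6,7]=1  [3,4,5,6,7]=5
  size 6 → [0,2,3,5,6,7]=1  [1,3,4,5,6,7]=15  [2,3,4,5,6,7]=6
  first=0(y) contributes 21
  first=1(a) contributes 7
|[w]| = 28

28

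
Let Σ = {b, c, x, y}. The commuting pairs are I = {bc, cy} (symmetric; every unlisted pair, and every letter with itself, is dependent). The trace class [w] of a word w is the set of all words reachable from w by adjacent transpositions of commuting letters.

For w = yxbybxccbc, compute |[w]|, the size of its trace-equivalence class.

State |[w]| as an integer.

0(y) covers ∅
1(x) covers 0:y
2(b) covers 1:x
3(y) covers 2:b
4(b) covers 3:y
5(x) covers 4:b
6(c) covers 5:x
7(c) covers 6:c
8(b) covers 5:x
9(c) covers 7:c
floor of heap: 0:y
completions by unplaced set U, small U first (add the entries for U minus each lowest piece of U):
  |U|=1: {8}:1  {9}:1
  |U|=2: {7,9}:1  {8,9}:2
  |U|=3: {6,7,9}:1  {7,8,9}:3
  |U|=4: {6,7,8,9}:4
  |U|=5: {5,6,7,8,9}:4
  |U|=6: {4,5,6,7,8,9}:4
  |U|=7: {3,4,5,6,7,8,9}:4
  |U|=8: {2,3,4,5,6,7,8,9}:4
  start at 0(y): 4

4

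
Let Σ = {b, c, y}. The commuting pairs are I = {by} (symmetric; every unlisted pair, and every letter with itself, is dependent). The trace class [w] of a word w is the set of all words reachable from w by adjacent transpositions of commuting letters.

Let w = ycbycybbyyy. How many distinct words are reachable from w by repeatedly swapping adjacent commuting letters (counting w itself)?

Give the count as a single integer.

0(y) covers ∅
1(c) covers 0:y
2(b) covers 1:c
3(y) covers 1:c
4(c) covers 2:b, 3:y
5(y) covers 4:c
6(b) covers 4:c
7(b) covers 6:b
8(y) covers 5:y
9(y) covers 8:y
10(y) covers 9:y
floor of heap: 0:y
completions by unplaced set U, small U first (add the entries for U minus each lowest piece of U):
  |U|=1: {7}:1  {10}:1
  |U|=2: {6,7}:1  {7,10}:2  {9,10}:1
  |U|=3: {6,7,10}:3  {7,9,10}:3  {8,9,10}:1
  |U|=4: {5,8,9,10}:1  {6,7,9,10}:6  {7,8,9,10}:4
  |U|=5: {5,7,8,9,10}:5  {6,7,8,9,10}:10
  |U|=6: {5,6,7,8,9,10}:15
  |U|=7: {4,5,6,7,8,9,10}:15
  |U|=8: {2,4,5,6,7,8,9,10}:15  {3,4,5,6,7,8,9,10}:15
  |U|=9: {2,3,4,5,6,7,8,9,10}:30
  start at 0(y): 30

30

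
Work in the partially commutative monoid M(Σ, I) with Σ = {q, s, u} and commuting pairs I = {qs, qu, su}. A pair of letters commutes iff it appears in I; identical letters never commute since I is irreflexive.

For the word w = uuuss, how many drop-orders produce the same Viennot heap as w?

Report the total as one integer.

0(u) covers ∅
1(u) covers 0:u
2(u) covers 1:u
3(s) covers ∅
4(s) covers 3:s
floor of heap: 0:u, 3:s
completions by unplaced set U, small U first (add the entries for U minus each lowest piece of U):
  |U|=1: {2}:1  {4}:1
  |U|=2: {1,2}:1  {2,4}:2  {3,4}:1
  |U|=3: {0,1,2}:1  {1,2,4}:3  {2,3,4}:3
  start at 0(u): 6
  start at 3(s): 4
sum over floor = 10

10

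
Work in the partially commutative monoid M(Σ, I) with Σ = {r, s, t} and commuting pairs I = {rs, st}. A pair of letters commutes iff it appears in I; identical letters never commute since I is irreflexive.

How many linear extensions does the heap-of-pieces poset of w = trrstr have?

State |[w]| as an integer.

6

drop 0:t onto floor
drop 1:r onto {0:t}
drop 2:r onto {1:r}
drop 3:s onto floor
drop 4:t onto {2:r}
drop 5:r onto {4:t}
ground layer = {0:t, 3:s}
drop-orders for the pieces not yet dropped (sum over which currently-grounded one goes next):
  1 to go: {3} 1  {5} 1
  2 to go: {3,5} 2  {4,5} 1
  3 to go: {2,4,5} 1  {3,4,5} 3
  4 to go: {1,2,4,5} 1  {2,3,4,5} 4
  if 0:t drops first: 5 orders
  if 3:s drops first: 1 orders
heap linearizations: 6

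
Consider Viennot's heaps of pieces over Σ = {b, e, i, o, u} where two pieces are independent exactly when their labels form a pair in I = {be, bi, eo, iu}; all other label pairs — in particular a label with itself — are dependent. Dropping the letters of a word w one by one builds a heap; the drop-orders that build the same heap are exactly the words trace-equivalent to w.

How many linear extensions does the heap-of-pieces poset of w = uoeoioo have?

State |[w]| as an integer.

3

drop 0:u onto floor
drop 1:o onto {0:u}
drop 2:e onto {0:u}
drop 3:o onto {1:o}
drop 4:i onto {2:e, 3:o}
drop 5:o onto {4:i}
drop 6:o onto {5:o}
ground layer = {0:u}
drop-orders for the pieces not yet dropped (sum over which currently-grounded one goes next):
  1 to go: {6} 1
  2 to go: {5,6} 1
  3 to go: {4,5,6} 1
  4 to go: {2,4,5,6} 1  {3,4,5,6} 1
  5 to go: {1,3,4,5,6} 1  {2,3,4,5,6} 2
  if 0:u drops first: 3 orders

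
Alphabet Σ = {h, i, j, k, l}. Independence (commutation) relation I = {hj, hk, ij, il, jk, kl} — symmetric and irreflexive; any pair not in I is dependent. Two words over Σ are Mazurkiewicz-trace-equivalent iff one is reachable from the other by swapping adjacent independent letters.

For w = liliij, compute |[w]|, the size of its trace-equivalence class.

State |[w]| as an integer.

20

piece 0:l — minimal
piece 1:i — minimal
piece 2:l rests on {0:l}
piece 3:i rests on {1:i}
piece 4:i rests on {3:i}
piece 5:j rests on {2:l}
minimal pieces: {0:l, 1:i}
ways to finish when only these pieces remain (= sum over removing one remaining piece with nothing left below it):
  1 left: {4}→1  {5}→1
  2 left: {2,5}→1  {3,4}→1  {4,5}→2
  3 left: {0,2,5}→1  {1,3,4}→1  {2,4,5}→3  {3,4,5}→3
  4 left: {0,2,4,5}→4  {1,3,4,5}→4  {2,3,4,5}→6
  placing 0:l first → 10 extensions
  placing 1:i first → 10 extensions
total linear extensions = 20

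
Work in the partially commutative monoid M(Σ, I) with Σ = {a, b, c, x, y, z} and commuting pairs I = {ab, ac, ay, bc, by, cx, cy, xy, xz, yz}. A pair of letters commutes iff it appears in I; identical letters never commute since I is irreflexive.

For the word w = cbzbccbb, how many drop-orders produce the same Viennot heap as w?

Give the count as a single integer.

20

#0=c has no predecessor
#1=b has no predecessor
#2=z depends on [0:c, 1:b]
#3=b depends on [2:z]
#4=c depends on [2:z]
#5=c depends on [4:c]
#6=b depends on [3:b]
#7=b depends on [6:b]
sources: [0:c, 1:b]
N(rest) = Σ N(rest − s) over sources s of rest; N(one piece) = 1:
  size 1 → [5]=1  [7]=1
  size 2 → [4,5]=1  [5,7]=2  [6,7]=1
  size 3 → [3,6,7]=1  [4,5,7]=3  [5,6,7]=3
  size 4 → [3,5,6,7]=4  [4,5,6,7]=6
  size 5 → [3,4,5,6,7]=10
  size 6 → [2,3,4,5,6,7]=10
  first=0(c) contributes 10
  first=1(b) contributes 10
|[w]| = 20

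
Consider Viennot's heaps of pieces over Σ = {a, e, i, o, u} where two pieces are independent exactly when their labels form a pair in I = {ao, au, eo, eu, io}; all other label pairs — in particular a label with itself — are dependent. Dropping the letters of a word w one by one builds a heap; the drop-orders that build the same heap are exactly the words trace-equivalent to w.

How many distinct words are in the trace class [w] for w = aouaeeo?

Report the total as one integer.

35

drop 0:a onto floor
drop 1:o onto floor
drop 2:u onto {1:o}
drop 3:a onto {0:a}
drop 4:e onto {3:a}
drop 5:e onto {4:e}
drop 6:o onto {2:u}
ground layer = {0:a, 1:o}
drop-orders for the pieces not yet dropped (sum over which currently-grounded one goes next):
  1 to go: {5} 1  {6} 1
  2 to go: {2,6} 1  {4,5} 1  {5,6} 2
  3 to go: {1,2,6} 1  {2,5,6} 3  {3,4,5} 1  {4,5,6} 3
  4 to go: {0,3,4,5} 1  {1,2,5,6} 4  {2,4,5,6} 6  {3,4,5,6} 4
  5 to go: {0,3,4,5,6} 5  {1,2,4,5,6} 10  {2,3,4,5,6} 10
  if 0:a drops first: 20 orders
  if 1:o drops first: 15 orders
heap linearizations: 35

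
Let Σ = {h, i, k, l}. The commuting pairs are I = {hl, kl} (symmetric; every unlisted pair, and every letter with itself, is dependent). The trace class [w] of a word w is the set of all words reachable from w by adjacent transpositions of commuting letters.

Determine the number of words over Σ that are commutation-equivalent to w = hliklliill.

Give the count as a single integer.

#0=h has no predecessor
#1=l has no predecessor
#2=i depends on [0:h, 1:l]
#3=k depends on [2:i]
#4=l depends on [2:i]
#5=l depends on [4:l]
#6=i depends on [3:k, 5:l]
#7=i depends on [6:i]
#8=l depends on [7:i]
#9=l depends on [8:l]
sources: [0:h, 1:l]
N(rest) = Σ N(rest − s) over sources s of rest; N(one piece) = 1:
  size 1 → [9]=1
  size 2 → [8,9]=1
  size 3 → [7,8,9]=1
  size 4 → [6,7,8,9]=1
  size 5 → [3,6,7,8,9]=1  [5,6,7,8,9]=1
  size 6 → [3,5,6,7,8,9]=2  [4,5,6,7,8,9]=1
  size 7 → [3,4,5,6,7,8,9]=3
  size 8 → [2,3,4,5,6,7,8,9]=3
  first=0(h) contributes 3
  first=1(l) contributes 3
|[w]| = 6

6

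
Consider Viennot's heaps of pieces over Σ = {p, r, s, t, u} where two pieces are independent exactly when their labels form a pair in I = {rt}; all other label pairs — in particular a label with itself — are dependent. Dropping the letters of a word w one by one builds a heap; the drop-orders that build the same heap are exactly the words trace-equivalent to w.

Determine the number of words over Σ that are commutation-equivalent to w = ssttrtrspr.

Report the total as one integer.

0(s) covers ∅
1(s) covers 0:s
2(t) covers 1:s
3(t) covers 2:t
4(r) covers 1:s
5(t) covers 3:t
6(r) covers 4:r
7(s) covers 5:t, 6:r
8(p) covers 7:s
9(r) covers 8:p
floor of heap: 0:s
completions by unplaced set U, small U first (add the entries for U minus each lowest piece of U):
  |U|=1: {9}:1
  |U|=2: {8,9}:1
  |U|=3: {7,8,9}:1
  |U|=4: {5,7,8,9}:1  {6,7,8,9}:1
  |U|=5: {3,5,7,8,9}:1  {4,6,7,8,9}:1  {5,6,7,8,9}:2
  |U|=6: {2,3,5,7,8,9}:1  {3,5,6,7,8,9}:3  {4,5,6,7,8,9}:3
  |U|=7: {2,3,5,6,7,8,9}:4  {3,4,5,6,7,8,9}:6
  |U|=8: {2,3,4,5,6,7,8,9}:10
  start at 0(s): 10

10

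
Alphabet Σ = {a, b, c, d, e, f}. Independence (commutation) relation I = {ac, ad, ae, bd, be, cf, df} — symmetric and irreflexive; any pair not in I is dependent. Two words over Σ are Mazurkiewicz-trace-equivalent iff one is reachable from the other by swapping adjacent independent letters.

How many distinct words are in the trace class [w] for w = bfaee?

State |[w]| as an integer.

3

piece 0:b — minimal
piece 1:f rests on {0:b}
piece 2:a rests on {1:f}
piece 3:e rests on {1:f}
piece 4:e rests on {3:e}
minimal pieces: {0:b}
ways to finish when only these pieces remain (= sum over removing one remaining piece with nothing left below it):
  1 left: {2}→1  {4}→1
  2 left: {2,4}→2  {3,4}→1
  3 left: {2,3,4}→3
  placing 0:b first → 3 extensions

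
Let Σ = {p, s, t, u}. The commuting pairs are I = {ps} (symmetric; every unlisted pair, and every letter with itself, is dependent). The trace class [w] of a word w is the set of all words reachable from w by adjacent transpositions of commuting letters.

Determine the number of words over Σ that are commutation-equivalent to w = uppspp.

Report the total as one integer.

5

0(u) covers ∅
1(p) covers 0:u
2(p) covers 1:p
3(s) covers 0:u
4(p) covers 2:p
5(p) covers 4:p
floor of heap: 0:u
completions by unplaced set U, small U first (add the entries for U minus each lowest piece of U):
  |U|=1: {3}:1  {5}:1
  |U|=2: {3,5}:2  {4,5}:1
  |U|=3: {2,4,5}:1  {3,4,5}:3
  |U|=4: {1,2,4,5}:1  {2,3,4,5}:4
  start at 0(u): 5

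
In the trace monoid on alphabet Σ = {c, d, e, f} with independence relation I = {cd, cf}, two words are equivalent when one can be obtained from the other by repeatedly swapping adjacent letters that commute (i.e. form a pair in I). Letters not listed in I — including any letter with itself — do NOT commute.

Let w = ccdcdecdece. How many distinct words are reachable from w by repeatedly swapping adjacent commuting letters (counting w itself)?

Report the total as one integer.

20

piece 0:c — minimal
piece 1:c rests on {0:c}
piece 2:d — minimal
piece 3:c rests on {1:c}
piece 4:d rests on {2:d}
piece 5:e rests on {3:c, 4:d}
piece 6:c rests on {5:e}
piece 7:d rests on {5:e}
piece 8:e rests on {6:c, 7:d}
piece 9:c rests on {8:e}
piece 10:e rests on {9:c}
minimal pieces: {0:c, 2:d}
ways to finish when only these pieces remain (= sum over removing one remaining piece with nothing left below it):
  1 left: {10}→1
  2 left: {9,10}→1
  3 left: {8,9,10}→1
  4 left: {6,8,9,10}→1  {7,8,9,10}→1
  5 left: {6,7,8,9,10}→2
  6 left: {5,6,7,8,9,10}→2
  7 left: {3,5,6,7,8,9,10}→2  {4,5,6,7,8,9,10}→2
  8 left: {1,3,5,6,7,8,9,10}→2  {2,4,5,6,7,8,9,10}→2  {3,4,5,6,7,8,9,10}→4
  9 left: {0,1,3,5,6,7,8,9,10}→2  {1,3,4,5,6,7,8,9,10}→6  {2,3,4,5,6,7,8,9,10}→6
  placing 0:c first → 12 extensions
  placing 2:d first → 8 extensions
total linear extensions = 20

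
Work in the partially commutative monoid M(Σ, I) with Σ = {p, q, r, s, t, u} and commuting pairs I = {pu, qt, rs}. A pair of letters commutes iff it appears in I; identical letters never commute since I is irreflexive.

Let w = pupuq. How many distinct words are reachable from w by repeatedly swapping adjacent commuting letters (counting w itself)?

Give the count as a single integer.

6

drop 0:p onto floor
drop 1:u onto floor
drop 2:p onto {0:p}
drop 3:u onto {1:u}
drop 4:q onto {2:p, 3:u}
ground layer = {0:p, 1:u}
drop-orders for the pieces not yet dropped (sum over which currently-grounded one goes next):
  1 to go: {4} 1
  2 to go: {2,4} 1  {3,4} 1
  3 to go: {0,2,4} 1  {1,3,4} 1  {2,3,4} 2
  if 0:p drops first: 3 orders
  if 1:u drops first: 3 orders
heap linearizations: 6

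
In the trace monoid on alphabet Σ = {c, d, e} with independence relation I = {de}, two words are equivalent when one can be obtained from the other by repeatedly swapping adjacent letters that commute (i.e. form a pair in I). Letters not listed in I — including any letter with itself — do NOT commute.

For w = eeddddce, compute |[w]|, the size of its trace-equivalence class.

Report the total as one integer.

15

0(e) covers ∅
1(e) covers 0:e
2(d) covers ∅
3(d) covers 2:d
4(d) covers 3:d
5(d) covers 4:d
6(c) covers 1:e, 5:d
7(e) covers 6:c
floor of heap: 0:e, 2:d
completions by unplaced set U, small U first (add the entries for U minus each lowest piece of U):
  |U|=1: {7}:1
  |U|=2: {6,7}:1
  |U|=3: {1,6,7}:1  {5,6,7}:1
  |U|=4: {0,1,6,7}:1  {1,5,6,7}:2  {4,5,6,7}:1
  |U|=5: {0,1,5,6,7}:3  {1,4,5,6,7}:3  {3,4,5,6,7}:1
  |U|=6: {0,1,4,5,6,7}:6  {1,3,4,5,6,7}:4  {2,3,4,5,6,7}:1
  start at 0(e): 5
  start at 2(d): 10
sum over floor = 15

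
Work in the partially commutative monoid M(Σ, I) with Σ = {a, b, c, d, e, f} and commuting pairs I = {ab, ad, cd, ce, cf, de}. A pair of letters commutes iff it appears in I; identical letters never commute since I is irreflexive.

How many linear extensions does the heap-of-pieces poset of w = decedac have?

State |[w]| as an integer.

#0=d has no predecessor
#1=e has no predecessor
#2=c has no predecessor
#3=e depends on [1:e]
#4=d depends on [0:d]
#5=a depends on [2:c, 3:e]
#6=c depends on [5:a]
sources: [0:d, 1:e, 2:c]
N(rest) = Σ N(rest − s) over sources s of rest; N(one piece) = 1:
  size 1 → [4]=1  [6]=1
  size 2 → [0,4]=1  [4,6]=2  [5,6]=1
  size 3 → [0,4,6]=3  [2,5,6]=1  [3,5,6]=1  [4,5,6]=3
  size 4 → [0,4,5,6]=6  [1,3,5,6]=1  [2,3,5,6]=2  [2,4,5,6]=4  [3,4,5,6]=4
  size 5 → [0,2,4,5,6]=10  [0,3,4,5,6]=10  [1,2,3,5,6]=3  [1,3,4,5,6]=5  [2,3,4,5,6]=10
  first=0(d) contributes 18
  first=1(e) contributes 30
  first=2(c) contributes 15
|[w]| = 63

63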